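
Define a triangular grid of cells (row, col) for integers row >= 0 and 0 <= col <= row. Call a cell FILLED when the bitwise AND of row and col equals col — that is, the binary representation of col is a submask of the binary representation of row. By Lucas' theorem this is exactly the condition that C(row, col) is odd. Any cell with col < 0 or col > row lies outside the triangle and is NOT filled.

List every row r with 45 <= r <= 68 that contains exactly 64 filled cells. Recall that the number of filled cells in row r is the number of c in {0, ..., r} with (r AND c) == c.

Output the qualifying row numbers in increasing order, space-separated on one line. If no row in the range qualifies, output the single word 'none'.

Row r has 2^popcount(r) filled cells, so we need popcount(r) = log2(64) = 6.
Scan r = 45..68 and keep those with exactly 6 one-bits:
r=45=101101 popcount=4 -> skip
r=46=101110 popcount=4 -> skip
r=47=101111 popcount=5 -> skip
r=48=110000 popcount=2 -> skip
r=49=110001 popcount=3 -> skip
r=50=110010 popcount=3 -> skip
r=51=110011 popcount=4 -> skip
r=52=110100 popcount=3 -> skip
r=53=110101 popcount=4 -> skip
r=54=110110 popcount=4 -> skip
r=55=110111 popcount=5 -> skip
r=56=111000 popcount=3 -> skip
r=57=111001 popcount=4 -> skip
r=58=111010 popcount=4 -> skip
r=59=111011 popcount=5 -> skip
r=60=111100 popcount=4 -> skip
r=61=111101 popcount=5 -> skip
r=62=111110 popcount=5 -> skip
r=63=111111 popcount=6 -> KEEP
r=64=1000000 popcount=1 -> skip
r=65=1000001 popcount=2 -> skip
r=66=1000010 popcount=2 -> skip
r=67=1000011 popcount=3 -> skip
r=68=1000100 popcount=2 -> skip
Kept rows: 63

Answer: 63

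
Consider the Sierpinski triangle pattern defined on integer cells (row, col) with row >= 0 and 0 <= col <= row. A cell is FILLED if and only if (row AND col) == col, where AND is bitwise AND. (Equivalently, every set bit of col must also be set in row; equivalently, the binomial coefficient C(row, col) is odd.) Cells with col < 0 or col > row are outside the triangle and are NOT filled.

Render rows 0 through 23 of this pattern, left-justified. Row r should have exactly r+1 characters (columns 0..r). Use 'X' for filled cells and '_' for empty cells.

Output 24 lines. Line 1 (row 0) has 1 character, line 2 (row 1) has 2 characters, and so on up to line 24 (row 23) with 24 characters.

Answer: X
XX
X_X
XXXX
X___X
XX__XX
X_X_X_X
XXXXXXXX
X_______X
XX______XX
X_X_____X_X
XXXX____XXXX
X___X___X___X
XX__XX__XX__XX
X_X_X_X_X_X_X_X
XXXXXXXXXXXXXXXX
X_______________X
XX______________XX
X_X_____________X_X
XXXX____________XXXX
X___X___________X___X
XX__XX__________XX__XX
X_X_X_X_________X_X_X_X
XXXXXXXX________XXXXXXXX

Derivation:
r0=0: X
r1=1: XX
r2=10: X_X
r3=11: XXXX
r4=100: X___X
r5=101: XX__XX
r6=110: X_X_X_X
r7=111: XXXXXXXX
r8=1000: X_______X
r9=1001: XX______XX
r10=1010: X_X_____X_X
r11=1011: XXXX____XXXX
r12=1100: X___X___X___X
r13=1101: XX__XX__XX__XX
r14=1110: X_X_X_X_X_X_X_X
r15=1111: XXXXXXXXXXXXXXXX
r16=10000: X_______________X
r17=10001: XX______________XX
r18=10010: X_X_____________X_X
r19=10011: XXXX____________XXXX
r20=10100: X___X___________X___X
r21=10101: XX__XX__________XX__XX
r22=10110: X_X_X_X_________X_X_X_X
r23=10111: XXXXXXXX________XXXXXXXX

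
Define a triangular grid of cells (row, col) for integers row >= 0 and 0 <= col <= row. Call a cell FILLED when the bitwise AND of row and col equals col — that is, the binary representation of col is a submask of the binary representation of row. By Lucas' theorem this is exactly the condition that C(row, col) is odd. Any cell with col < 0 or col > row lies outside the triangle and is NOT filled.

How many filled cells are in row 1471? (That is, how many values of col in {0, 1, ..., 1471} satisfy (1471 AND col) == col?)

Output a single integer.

1471 in binary = 10110111111
popcount(1471) = number of 1-bits in 10110111111 = 9
A col c satisfies (1471 AND c) == c iff every set bit of c is also set in 1471; each of the 9 set bits of 1471 can independently be on or off in c.
count = 2^9 = 512

Answer: 512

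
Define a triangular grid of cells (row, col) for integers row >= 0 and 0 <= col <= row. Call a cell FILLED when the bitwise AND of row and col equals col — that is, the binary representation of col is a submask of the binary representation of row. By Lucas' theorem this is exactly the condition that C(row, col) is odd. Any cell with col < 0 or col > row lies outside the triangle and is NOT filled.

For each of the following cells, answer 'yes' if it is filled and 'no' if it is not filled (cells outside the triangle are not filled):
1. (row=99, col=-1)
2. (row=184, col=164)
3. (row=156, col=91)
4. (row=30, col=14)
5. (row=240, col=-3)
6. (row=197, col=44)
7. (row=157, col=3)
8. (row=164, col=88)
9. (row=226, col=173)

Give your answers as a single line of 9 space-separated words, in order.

Answer: no no no yes no no no no no

Derivation:
(99,-1): col outside [0, 99] -> not filled
(184,164): row=0b10111000, col=0b10100100, row AND col = 0b10100000 = 160; 160 != 164 -> empty
(156,91): row=0b10011100, col=0b1011011, row AND col = 0b11000 = 24; 24 != 91 -> empty
(30,14): row=0b11110, col=0b1110, row AND col = 0b1110 = 14; 14 == 14 -> filled
(240,-3): col outside [0, 240] -> not filled
(197,44): row=0b11000101, col=0b101100, row AND col = 0b100 = 4; 4 != 44 -> empty
(157,3): row=0b10011101, col=0b11, row AND col = 0b1 = 1; 1 != 3 -> empty
(164,88): row=0b10100100, col=0b1011000, row AND col = 0b0 = 0; 0 != 88 -> empty
(226,173): row=0b11100010, col=0b10101101, row AND col = 0b10100000 = 160; 160 != 173 -> empty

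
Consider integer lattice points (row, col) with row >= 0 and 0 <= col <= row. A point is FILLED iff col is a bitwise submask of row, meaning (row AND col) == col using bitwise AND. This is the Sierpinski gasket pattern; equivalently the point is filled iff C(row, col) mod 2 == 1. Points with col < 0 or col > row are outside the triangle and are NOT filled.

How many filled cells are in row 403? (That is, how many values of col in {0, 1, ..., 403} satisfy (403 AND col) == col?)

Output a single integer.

Answer: 32

Derivation:
403 in binary = 110010011
popcount(403) = number of 1-bits in 110010011 = 5
A col c satisfies (403 AND c) == c iff every set bit of c is also set in 403; each of the 5 set bits of 403 can independently be on or off in c.
count = 2^5 = 32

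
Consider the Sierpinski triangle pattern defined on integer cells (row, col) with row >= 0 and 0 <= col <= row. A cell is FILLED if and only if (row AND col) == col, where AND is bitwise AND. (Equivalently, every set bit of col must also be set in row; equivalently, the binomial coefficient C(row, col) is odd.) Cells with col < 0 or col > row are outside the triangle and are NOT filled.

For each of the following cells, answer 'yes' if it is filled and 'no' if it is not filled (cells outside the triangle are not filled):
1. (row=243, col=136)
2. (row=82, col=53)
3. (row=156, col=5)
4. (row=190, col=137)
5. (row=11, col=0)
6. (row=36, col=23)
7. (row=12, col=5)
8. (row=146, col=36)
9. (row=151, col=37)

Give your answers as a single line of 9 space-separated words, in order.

Answer: no no no no yes no no no no

Derivation:
(243,136): row=0b11110011, col=0b10001000, row AND col = 0b10000000 = 128; 128 != 136 -> empty
(82,53): row=0b1010010, col=0b110101, row AND col = 0b10000 = 16; 16 != 53 -> empty
(156,5): row=0b10011100, col=0b101, row AND col = 0b100 = 4; 4 != 5 -> empty
(190,137): row=0b10111110, col=0b10001001, row AND col = 0b10001000 = 136; 136 != 137 -> empty
(11,0): row=0b1011, col=0b0, row AND col = 0b0 = 0; 0 == 0 -> filled
(36,23): row=0b100100, col=0b10111, row AND col = 0b100 = 4; 4 != 23 -> empty
(12,5): row=0b1100, col=0b101, row AND col = 0b100 = 4; 4 != 5 -> empty
(146,36): row=0b10010010, col=0b100100, row AND col = 0b0 = 0; 0 != 36 -> empty
(151,37): row=0b10010111, col=0b100101, row AND col = 0b101 = 5; 5 != 37 -> empty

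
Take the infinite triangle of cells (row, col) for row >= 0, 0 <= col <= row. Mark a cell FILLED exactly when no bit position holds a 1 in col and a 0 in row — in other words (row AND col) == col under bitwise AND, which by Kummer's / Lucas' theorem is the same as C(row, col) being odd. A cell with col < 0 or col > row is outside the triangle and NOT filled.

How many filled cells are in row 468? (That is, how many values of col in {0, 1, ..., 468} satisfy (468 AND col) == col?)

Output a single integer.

Answer: 32

Derivation:
468 in binary = 111010100
popcount(468) = number of 1-bits in 111010100 = 5
A col c satisfies (468 AND c) == c iff every set bit of c is also set in 468; each of the 5 set bits of 468 can independently be on or off in c.
count = 2^5 = 32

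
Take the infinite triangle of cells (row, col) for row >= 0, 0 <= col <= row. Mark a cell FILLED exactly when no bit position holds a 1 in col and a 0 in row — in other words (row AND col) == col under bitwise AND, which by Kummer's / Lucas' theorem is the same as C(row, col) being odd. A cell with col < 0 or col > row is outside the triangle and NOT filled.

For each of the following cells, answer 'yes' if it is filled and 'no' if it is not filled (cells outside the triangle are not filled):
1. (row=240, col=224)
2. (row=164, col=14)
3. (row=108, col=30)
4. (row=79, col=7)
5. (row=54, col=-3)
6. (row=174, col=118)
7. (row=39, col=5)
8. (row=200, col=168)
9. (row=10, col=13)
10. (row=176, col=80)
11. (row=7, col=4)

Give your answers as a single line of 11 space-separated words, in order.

Answer: yes no no yes no no yes no no no yes

Derivation:
(240,224): row=0b11110000, col=0b11100000, row AND col = 0b11100000 = 224; 224 == 224 -> filled
(164,14): row=0b10100100, col=0b1110, row AND col = 0b100 = 4; 4 != 14 -> empty
(108,30): row=0b1101100, col=0b11110, row AND col = 0b1100 = 12; 12 != 30 -> empty
(79,7): row=0b1001111, col=0b111, row AND col = 0b111 = 7; 7 == 7 -> filled
(54,-3): col outside [0, 54] -> not filled
(174,118): row=0b10101110, col=0b1110110, row AND col = 0b100110 = 38; 38 != 118 -> empty
(39,5): row=0b100111, col=0b101, row AND col = 0b101 = 5; 5 == 5 -> filled
(200,168): row=0b11001000, col=0b10101000, row AND col = 0b10001000 = 136; 136 != 168 -> empty
(10,13): col outside [0, 10] -> not filled
(176,80): row=0b10110000, col=0b1010000, row AND col = 0b10000 = 16; 16 != 80 -> empty
(7,4): row=0b111, col=0b100, row AND col = 0b100 = 4; 4 == 4 -> filled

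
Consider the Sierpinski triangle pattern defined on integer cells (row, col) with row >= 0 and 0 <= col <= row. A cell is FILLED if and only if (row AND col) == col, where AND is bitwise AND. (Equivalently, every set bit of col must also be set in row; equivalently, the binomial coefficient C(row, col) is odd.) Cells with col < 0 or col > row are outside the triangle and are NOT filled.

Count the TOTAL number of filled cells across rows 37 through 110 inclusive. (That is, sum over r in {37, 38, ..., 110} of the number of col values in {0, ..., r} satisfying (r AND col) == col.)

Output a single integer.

r37=100101 pc3: +8 =8
r38=100110 pc3: +8 =16
r39=100111 pc4: +16 =32
r40=101000 pc2: +4 =36
r41=101001 pc3: +8 =44
r42=101010 pc3: +8 =52
r43=101011 pc4: +16 =68
r44=101100 pc3: +8 =76
r45=101101 pc4: +16 =92
r46=101110 pc4: +16 =108
r47=101111 pc5: +32 =140
r48=110000 pc2: +4 =144
r49=110001 pc3: +8 =152
r50=110010 pc3: +8 =160
r51=110011 pc4: +16 =176
r52=110100 pc3: +8 =184
r53=110101 pc4: +16 =200
r54=110110 pc4: +16 =216
r55=110111 pc5: +32 =248
r56=111000 pc3: +8 =256
r57=111001 pc4: +16 =272
r58=111010 pc4: +16 =288
r59=111011 pc5: +32 =320
r60=111100 pc4: +16 =336
r61=111101 pc5: +32 =368
r62=111110 pc5: +32 =400
r63=111111 pc6: +64 =464
r64=1000000 pc1: +2 =466
r65=1000001 pc2: +4 =470
r66=1000010 pc2: +4 =474
r67=1000011 pc3: +8 =482
r68=1000100 pc2: +4 =486
r69=1000101 pc3: +8 =494
r70=1000110 pc3: +8 =502
r71=1000111 pc4: +16 =518
r72=1001000 pc2: +4 =522
r73=1001001 pc3: +8 =530
r74=1001010 pc3: +8 =538
r75=1001011 pc4: +16 =554
r76=1001100 pc3: +8 =562
r77=1001101 pc4: +16 =578
r78=1001110 pc4: +16 =594
r79=1001111 pc5: +32 =626
r80=1010000 pc2: +4 =630
r81=1010001 pc3: +8 =638
r82=1010010 pc3: +8 =646
r83=1010011 pc4: +16 =662
r84=1010100 pc3: +8 =670
r85=1010101 pc4: +16 =686
r86=1010110 pc4: +16 =702
r87=1010111 pc5: +32 =734
r88=1011000 pc3: +8 =742
r89=1011001 pc4: +16 =758
r90=1011010 pc4: +16 =774
r91=1011011 pc5: +32 =806
r92=1011100 pc4: +16 =822
r93=1011101 pc5: +32 =854
r94=1011110 pc5: +32 =886
r95=1011111 pc6: +64 =950
r96=1100000 pc2: +4 =954
r97=1100001 pc3: +8 =962
r98=1100010 pc3: +8 =970
r99=1100011 pc4: +16 =986
r100=1100100 pc3: +8 =994
r101=1100101 pc4: +16 =1010
r102=1100110 pc4: +16 =1026
r103=1100111 pc5: +32 =1058
r104=1101000 pc3: +8 =1066
r105=1101001 pc4: +16 =1082
r106=1101010 pc4: +16 =1098
r107=1101011 pc5: +32 =1130
r108=1101100 pc4: +16 =1146
r109=1101101 pc5: +32 =1178
r110=1101110 pc5: +32 =1210

Answer: 1210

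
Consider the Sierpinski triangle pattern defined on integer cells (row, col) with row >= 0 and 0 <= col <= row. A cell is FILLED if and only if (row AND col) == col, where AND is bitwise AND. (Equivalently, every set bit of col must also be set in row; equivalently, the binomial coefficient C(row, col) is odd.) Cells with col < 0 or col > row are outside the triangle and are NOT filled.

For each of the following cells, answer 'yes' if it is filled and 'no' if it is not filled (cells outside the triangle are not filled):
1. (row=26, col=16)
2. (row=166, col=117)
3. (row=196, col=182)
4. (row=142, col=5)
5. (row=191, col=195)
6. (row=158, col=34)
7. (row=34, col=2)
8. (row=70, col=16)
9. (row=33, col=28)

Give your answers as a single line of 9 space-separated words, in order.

Answer: yes no no no no no yes no no

Derivation:
(26,16): row=0b11010, col=0b10000, row AND col = 0b10000 = 16; 16 == 16 -> filled
(166,117): row=0b10100110, col=0b1110101, row AND col = 0b100100 = 36; 36 != 117 -> empty
(196,182): row=0b11000100, col=0b10110110, row AND col = 0b10000100 = 132; 132 != 182 -> empty
(142,5): row=0b10001110, col=0b101, row AND col = 0b100 = 4; 4 != 5 -> empty
(191,195): col outside [0, 191] -> not filled
(158,34): row=0b10011110, col=0b100010, row AND col = 0b10 = 2; 2 != 34 -> empty
(34,2): row=0b100010, col=0b10, row AND col = 0b10 = 2; 2 == 2 -> filled
(70,16): row=0b1000110, col=0b10000, row AND col = 0b0 = 0; 0 != 16 -> empty
(33,28): row=0b100001, col=0b11100, row AND col = 0b0 = 0; 0 != 28 -> empty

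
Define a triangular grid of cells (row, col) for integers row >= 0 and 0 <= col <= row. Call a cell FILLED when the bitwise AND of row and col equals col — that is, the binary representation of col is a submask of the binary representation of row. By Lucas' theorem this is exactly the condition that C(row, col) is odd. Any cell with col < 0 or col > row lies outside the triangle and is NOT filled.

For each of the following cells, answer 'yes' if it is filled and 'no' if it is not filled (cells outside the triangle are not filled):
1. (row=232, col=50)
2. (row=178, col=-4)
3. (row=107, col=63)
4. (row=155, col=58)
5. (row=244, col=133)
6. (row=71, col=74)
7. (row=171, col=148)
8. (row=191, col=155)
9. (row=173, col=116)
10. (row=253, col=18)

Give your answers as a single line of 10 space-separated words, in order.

Answer: no no no no no no no yes no no

Derivation:
(232,50): row=0b11101000, col=0b110010, row AND col = 0b100000 = 32; 32 != 50 -> empty
(178,-4): col outside [0, 178] -> not filled
(107,63): row=0b1101011, col=0b111111, row AND col = 0b101011 = 43; 43 != 63 -> empty
(155,58): row=0b10011011, col=0b111010, row AND col = 0b11010 = 26; 26 != 58 -> empty
(244,133): row=0b11110100, col=0b10000101, row AND col = 0b10000100 = 132; 132 != 133 -> empty
(71,74): col outside [0, 71] -> not filled
(171,148): row=0b10101011, col=0b10010100, row AND col = 0b10000000 = 128; 128 != 148 -> empty
(191,155): row=0b10111111, col=0b10011011, row AND col = 0b10011011 = 155; 155 == 155 -> filled
(173,116): row=0b10101101, col=0b1110100, row AND col = 0b100100 = 36; 36 != 116 -> empty
(253,18): row=0b11111101, col=0b10010, row AND col = 0b10000 = 16; 16 != 18 -> empty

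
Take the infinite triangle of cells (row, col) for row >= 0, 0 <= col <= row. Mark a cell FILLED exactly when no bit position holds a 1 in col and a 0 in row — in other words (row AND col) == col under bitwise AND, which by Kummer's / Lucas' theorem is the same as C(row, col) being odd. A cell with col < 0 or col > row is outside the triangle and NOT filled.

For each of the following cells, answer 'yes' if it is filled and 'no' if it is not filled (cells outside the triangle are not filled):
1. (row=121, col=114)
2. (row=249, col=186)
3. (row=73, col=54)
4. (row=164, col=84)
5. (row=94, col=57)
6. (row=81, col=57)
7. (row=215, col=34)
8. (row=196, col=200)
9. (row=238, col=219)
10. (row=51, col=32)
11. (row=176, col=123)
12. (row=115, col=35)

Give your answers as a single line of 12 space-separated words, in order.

(121,114): row=0b1111001, col=0b1110010, row AND col = 0b1110000 = 112; 112 != 114 -> empty
(249,186): row=0b11111001, col=0b10111010, row AND col = 0b10111000 = 184; 184 != 186 -> empty
(73,54): row=0b1001001, col=0b110110, row AND col = 0b0 = 0; 0 != 54 -> empty
(164,84): row=0b10100100, col=0b1010100, row AND col = 0b100 = 4; 4 != 84 -> empty
(94,57): row=0b1011110, col=0b111001, row AND col = 0b11000 = 24; 24 != 57 -> empty
(81,57): row=0b1010001, col=0b111001, row AND col = 0b10001 = 17; 17 != 57 -> empty
(215,34): row=0b11010111, col=0b100010, row AND col = 0b10 = 2; 2 != 34 -> empty
(196,200): col outside [0, 196] -> not filled
(238,219): row=0b11101110, col=0b11011011, row AND col = 0b11001010 = 202; 202 != 219 -> empty
(51,32): row=0b110011, col=0b100000, row AND col = 0b100000 = 32; 32 == 32 -> filled
(176,123): row=0b10110000, col=0b1111011, row AND col = 0b110000 = 48; 48 != 123 -> empty
(115,35): row=0b1110011, col=0b100011, row AND col = 0b100011 = 35; 35 == 35 -> filled

Answer: no no no no no no no no no yes no yes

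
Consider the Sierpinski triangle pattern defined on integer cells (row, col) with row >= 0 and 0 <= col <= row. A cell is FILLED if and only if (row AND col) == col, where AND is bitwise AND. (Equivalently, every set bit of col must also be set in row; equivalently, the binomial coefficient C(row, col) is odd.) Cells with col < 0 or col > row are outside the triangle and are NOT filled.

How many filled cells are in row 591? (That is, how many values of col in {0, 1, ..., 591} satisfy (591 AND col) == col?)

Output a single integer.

Answer: 64

Derivation:
591 in binary = 1001001111
popcount(591) = number of 1-bits in 1001001111 = 6
A col c satisfies (591 AND c) == c iff every set bit of c is also set in 591; each of the 6 set bits of 591 can independently be on or off in c.
count = 2^6 = 64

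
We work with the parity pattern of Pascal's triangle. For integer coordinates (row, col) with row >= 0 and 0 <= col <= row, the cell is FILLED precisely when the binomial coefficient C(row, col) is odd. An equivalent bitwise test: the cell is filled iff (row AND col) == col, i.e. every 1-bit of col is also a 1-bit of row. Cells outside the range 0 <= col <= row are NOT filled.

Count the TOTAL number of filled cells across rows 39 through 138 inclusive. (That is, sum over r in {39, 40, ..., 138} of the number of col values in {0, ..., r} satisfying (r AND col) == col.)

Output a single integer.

Answer: 1980

Derivation:
r39=100111 pc4: +16 =16
r40=101000 pc2: +4 =20
r41=101001 pc3: +8 =28
r42=101010 pc3: +8 =36
r43=101011 pc4: +16 =52
r44=101100 pc3: +8 =60
r45=101101 pc4: +16 =76
r46=101110 pc4: +16 =92
r47=101111 pc5: +32 =124
r48=110000 pc2: +4 =128
r49=110001 pc3: +8 =136
r50=110010 pc3: +8 =144
r51=110011 pc4: +16 =160
r52=110100 pc3: +8 =168
r53=110101 pc4: +16 =184
r54=110110 pc4: +16 =200
r55=110111 pc5: +32 =232
r56=111000 pc3: +8 =240
r57=111001 pc4: +16 =256
r58=111010 pc4: +16 =272
r59=111011 pc5: +32 =304
r60=111100 pc4: +16 =320
r61=111101 pc5: +32 =352
r62=111110 pc5: +32 =384
r63=111111 pc6: +64 =448
r64=1000000 pc1: +2 =450
r65=1000001 pc2: +4 =454
r66=1000010 pc2: +4 =458
r67=1000011 pc3: +8 =466
r68=1000100 pc2: +4 =470
r69=1000101 pc3: +8 =478
r70=1000110 pc3: +8 =486
r71=1000111 pc4: +16 =502
r72=1001000 pc2: +4 =506
r73=1001001 pc3: +8 =514
r74=1001010 pc3: +8 =522
r75=1001011 pc4: +16 =538
r76=1001100 pc3: +8 =546
r77=1001101 pc4: +16 =562
r78=1001110 pc4: +16 =578
r79=1001111 pc5: +32 =610
r80=1010000 pc2: +4 =614
r81=1010001 pc3: +8 =622
r82=1010010 pc3: +8 =630
r83=1010011 pc4: +16 =646
r84=1010100 pc3: +8 =654
r85=1010101 pc4: +16 =670
r86=1010110 pc4: +16 =686
r87=1010111 pc5: +32 =718
r88=1011000 pc3: +8 =726
r89=1011001 pc4: +16 =742
r90=1011010 pc4: +16 =758
r91=1011011 pc5: +32 =790
r92=1011100 pc4: +16 =806
r93=1011101 pc5: +32 =838
r94=1011110 pc5: +32 =870
r95=1011111 pc6: +64 =934
r96=1100000 pc2: +4 =938
r97=1100001 pc3: +8 =946
r98=1100010 pc3: +8 =954
r99=1100011 pc4: +16 =970
r100=1100100 pc3: +8 =978
r101=1100101 pc4: +16 =994
r102=1100110 pc4: +16 =1010
r103=1100111 pc5: +32 =1042
r104=1101000 pc3: +8 =1050
r105=1101001 pc4: +16 =1066
r106=1101010 pc4: +16 =1082
r107=1101011 pc5: +32 =1114
r108=1101100 pc4: +16 =1130
r109=1101101 pc5: +32 =1162
r110=1101110 pc5: +32 =1194
r111=1101111 pc6: +64 =1258
r112=1110000 pc3: +8 =1266
r113=1110001 pc4: +16 =1282
r114=1110010 pc4: +16 =1298
r115=1110011 pc5: +32 =1330
r116=1110100 pc4: +16 =1346
r117=1110101 pc5: +32 =1378
r118=1110110 pc5: +32 =1410
r119=1110111 pc6: +64 =1474
r120=1111000 pc4: +16 =1490
r121=1111001 pc5: +32 =1522
r122=1111010 pc5: +32 =1554
r123=1111011 pc6: +64 =1618
r124=1111100 pc5: +32 =1650
r125=1111101 pc6: +64 =1714
r126=1111110 pc6: +64 =1778
r127=1111111 pc7: +128 =1906
r128=10000000 pc1: +2 =1908
r129=10000001 pc2: +4 =1912
r130=10000010 pc2: +4 =1916
r131=10000011 pc3: +8 =1924
r132=10000100 pc2: +4 =1928
r133=10000101 pc3: +8 =1936
r134=10000110 pc3: +8 =1944
r135=10000111 pc4: +16 =1960
r136=10001000 pc2: +4 =1964
r137=10001001 pc3: +8 =1972
r138=10001010 pc3: +8 =1980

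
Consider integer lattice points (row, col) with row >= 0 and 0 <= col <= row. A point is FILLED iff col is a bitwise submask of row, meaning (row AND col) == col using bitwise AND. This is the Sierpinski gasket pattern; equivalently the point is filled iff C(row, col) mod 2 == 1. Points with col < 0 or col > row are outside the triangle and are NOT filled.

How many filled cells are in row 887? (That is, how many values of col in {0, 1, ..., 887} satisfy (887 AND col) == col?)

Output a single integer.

887 in binary = 1101110111
popcount(887) = number of 1-bits in 1101110111 = 8
A col c satisfies (887 AND c) == c iff every set bit of c is also set in 887; each of the 8 set bits of 887 can independently be on or off in c.
count = 2^8 = 256

Answer: 256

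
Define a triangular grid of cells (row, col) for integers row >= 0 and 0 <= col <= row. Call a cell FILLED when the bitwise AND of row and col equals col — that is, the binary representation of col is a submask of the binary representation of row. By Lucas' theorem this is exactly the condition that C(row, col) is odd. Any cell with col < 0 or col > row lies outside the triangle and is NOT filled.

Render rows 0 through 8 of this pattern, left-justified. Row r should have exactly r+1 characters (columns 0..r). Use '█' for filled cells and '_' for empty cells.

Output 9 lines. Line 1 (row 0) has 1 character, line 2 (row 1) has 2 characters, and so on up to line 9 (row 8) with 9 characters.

Answer: █
██
█_█
████
█___█
██__██
█_█_█_█
████████
█_______█

Derivation:
r0=0: █
r1=1: ██
r2=10: █_█
r3=11: ████
r4=100: █___█
r5=101: ██__██
r6=110: █_█_█_█
r7=111: ████████
r8=1000: █_______█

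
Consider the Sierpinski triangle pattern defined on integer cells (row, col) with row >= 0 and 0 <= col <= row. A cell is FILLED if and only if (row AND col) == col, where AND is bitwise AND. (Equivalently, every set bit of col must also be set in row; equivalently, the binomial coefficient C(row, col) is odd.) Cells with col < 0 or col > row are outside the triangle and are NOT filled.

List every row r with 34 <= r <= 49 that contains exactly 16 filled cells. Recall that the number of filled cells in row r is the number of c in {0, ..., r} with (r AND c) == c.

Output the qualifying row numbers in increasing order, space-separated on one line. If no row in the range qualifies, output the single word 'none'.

Row r has 2^popcount(r) filled cells, so we need popcount(r) = log2(16) = 4.
Scan r = 34..49 and keep those with exactly 4 one-bits:
r=34=100010 popcount=2 -> skip
r=35=100011 popcount=3 -> skip
r=36=100100 popcount=2 -> skip
r=37=100101 popcount=3 -> skip
r=38=100110 popcount=3 -> skip
r=39=100111 popcount=4 -> KEEP
r=40=101000 popcount=2 -> skip
r=41=101001 popcount=3 -> skip
r=42=101010 popcount=3 -> skip
r=43=101011 popcount=4 -> KEEP
r=44=101100 popcount=3 -> skip
r=45=101101 popcount=4 -> KEEP
r=46=101110 popcount=4 -> KEEP
r=47=101111 popcount=5 -> skip
r=48=110000 popcount=2 -> skip
r=49=110001 popcount=3 -> skip
Kept rows: 39 43 45 46

Answer: 39 43 45 46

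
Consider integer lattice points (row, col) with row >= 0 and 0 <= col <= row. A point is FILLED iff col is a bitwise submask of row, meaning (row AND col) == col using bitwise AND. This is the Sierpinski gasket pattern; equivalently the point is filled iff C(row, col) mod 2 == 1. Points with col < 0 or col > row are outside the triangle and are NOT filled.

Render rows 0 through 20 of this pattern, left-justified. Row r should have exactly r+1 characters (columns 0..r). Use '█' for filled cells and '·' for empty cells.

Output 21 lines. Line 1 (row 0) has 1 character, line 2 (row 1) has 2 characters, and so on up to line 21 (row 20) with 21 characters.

Answer: █
██
█·█
████
█···█
██··██
█·█·█·█
████████
█·······█
██······██
█·█·····█·█
████····████
█···█···█···█
██··██··██··██
█·█·█·█·█·█·█·█
████████████████
█···············█
██··············██
█·█·············█·█
████············████
█···█···········█···█

Derivation:
r0=0: █
r1=1: ██
r2=10: █·█
r3=11: ████
r4=100: █···█
r5=101: ██··██
r6=110: █·█·█·█
r7=111: ████████
r8=1000: █·······█
r9=1001: ██······██
r10=1010: █·█·····█·█
r11=1011: ████····████
r12=1100: █···█···█···█
r13=1101: ██··██··██··██
r14=1110: █·█·█·█·█·█·█·█
r15=1111: ████████████████
r16=10000: █···············█
r17=10001: ██··············██
r18=10010: █·█·············█·█
r19=10011: ████············████
r20=10100: █···█···········█···█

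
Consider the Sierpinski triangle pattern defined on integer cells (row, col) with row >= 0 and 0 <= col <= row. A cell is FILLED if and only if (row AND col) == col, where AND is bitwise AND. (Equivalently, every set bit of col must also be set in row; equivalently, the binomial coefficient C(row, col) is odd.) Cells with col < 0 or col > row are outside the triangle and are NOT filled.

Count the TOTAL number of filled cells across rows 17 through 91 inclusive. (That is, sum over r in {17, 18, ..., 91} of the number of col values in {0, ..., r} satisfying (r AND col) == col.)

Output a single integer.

r17=10001 pc2: +4 =4
r18=10010 pc2: +4 =8
r19=10011 pc3: +8 =16
r20=10100 pc2: +4 =20
r21=10101 pc3: +8 =28
r22=10110 pc3: +8 =36
r23=10111 pc4: +16 =52
r24=11000 pc2: +4 =56
r25=11001 pc3: +8 =64
r26=11010 pc3: +8 =72
r27=11011 pc4: +16 =88
r28=11100 pc3: +8 =96
r29=11101 pc4: +16 =112
r30=11110 pc4: +16 =128
r31=11111 pc5: +32 =160
r32=100000 pc1: +2 =162
r33=100001 pc2: +4 =166
r34=100010 pc2: +4 =170
r35=100011 pc3: +8 =178
r36=100100 pc2: +4 =182
r37=100101 pc3: +8 =190
r38=100110 pc3: +8 =198
r39=100111 pc4: +16 =214
r40=101000 pc2: +4 =218
r41=101001 pc3: +8 =226
r42=101010 pc3: +8 =234
r43=101011 pc4: +16 =250
r44=101100 pc3: +8 =258
r45=101101 pc4: +16 =274
r46=101110 pc4: +16 =290
r47=101111 pc5: +32 =322
r48=110000 pc2: +4 =326
r49=110001 pc3: +8 =334
r50=110010 pc3: +8 =342
r51=110011 pc4: +16 =358
r52=110100 pc3: +8 =366
r53=110101 pc4: +16 =382
r54=110110 pc4: +16 =398
r55=110111 pc5: +32 =430
r56=111000 pc3: +8 =438
r57=111001 pc4: +16 =454
r58=111010 pc4: +16 =470
r59=111011 pc5: +32 =502
r60=111100 pc4: +16 =518
r61=111101 pc5: +32 =550
r62=111110 pc5: +32 =582
r63=111111 pc6: +64 =646
r64=1000000 pc1: +2 =648
r65=1000001 pc2: +4 =652
r66=1000010 pc2: +4 =656
r67=1000011 pc3: +8 =664
r68=1000100 pc2: +4 =668
r69=1000101 pc3: +8 =676
r70=1000110 pc3: +8 =684
r71=1000111 pc4: +16 =700
r72=1001000 pc2: +4 =704
r73=1001001 pc3: +8 =712
r74=1001010 pc3: +8 =720
r75=1001011 pc4: +16 =736
r76=1001100 pc3: +8 =744
r77=1001101 pc4: +16 =760
r78=1001110 pc4: +16 =776
r79=1001111 pc5: +32 =808
r80=1010000 pc2: +4 =812
r81=1010001 pc3: +8 =820
r82=1010010 pc3: +8 =828
r83=1010011 pc4: +16 =844
r84=1010100 pc3: +8 =852
r85=1010101 pc4: +16 =868
r86=1010110 pc4: +16 =884
r87=1010111 pc5: +32 =916
r88=1011000 pc3: +8 =924
r89=1011001 pc4: +16 =940
r90=1011010 pc4: +16 =956
r91=1011011 pc5: +32 =988

Answer: 988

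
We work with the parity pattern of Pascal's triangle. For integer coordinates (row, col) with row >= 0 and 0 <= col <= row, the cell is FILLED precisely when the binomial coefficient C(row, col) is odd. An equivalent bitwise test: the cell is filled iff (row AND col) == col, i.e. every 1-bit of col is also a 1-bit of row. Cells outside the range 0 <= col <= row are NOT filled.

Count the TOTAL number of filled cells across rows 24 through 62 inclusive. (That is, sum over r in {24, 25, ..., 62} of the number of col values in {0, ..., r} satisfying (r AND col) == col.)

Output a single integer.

Answer: 530

Derivation:
r24=11000 pc2: +4 =4
r25=11001 pc3: +8 =12
r26=11010 pc3: +8 =20
r27=11011 pc4: +16 =36
r28=11100 pc3: +8 =44
r29=11101 pc4: +16 =60
r30=11110 pc4: +16 =76
r31=11111 pc5: +32 =108
r32=100000 pc1: +2 =110
r33=100001 pc2: +4 =114
r34=100010 pc2: +4 =118
r35=100011 pc3: +8 =126
r36=100100 pc2: +4 =130
r37=100101 pc3: +8 =138
r38=100110 pc3: +8 =146
r39=100111 pc4: +16 =162
r40=101000 pc2: +4 =166
r41=101001 pc3: +8 =174
r42=101010 pc3: +8 =182
r43=101011 pc4: +16 =198
r44=101100 pc3: +8 =206
r45=101101 pc4: +16 =222
r46=101110 pc4: +16 =238
r47=101111 pc5: +32 =270
r48=110000 pc2: +4 =274
r49=110001 pc3: +8 =282
r50=110010 pc3: +8 =290
r51=110011 pc4: +16 =306
r52=110100 pc3: +8 =314
r53=110101 pc4: +16 =330
r54=110110 pc4: +16 =346
r55=110111 pc5: +32 =378
r56=111000 pc3: +8 =386
r57=111001 pc4: +16 =402
r58=111010 pc4: +16 =418
r59=111011 pc5: +32 =450
r60=111100 pc4: +16 =466
r61=111101 pc5: +32 =498
r62=111110 pc5: +32 =530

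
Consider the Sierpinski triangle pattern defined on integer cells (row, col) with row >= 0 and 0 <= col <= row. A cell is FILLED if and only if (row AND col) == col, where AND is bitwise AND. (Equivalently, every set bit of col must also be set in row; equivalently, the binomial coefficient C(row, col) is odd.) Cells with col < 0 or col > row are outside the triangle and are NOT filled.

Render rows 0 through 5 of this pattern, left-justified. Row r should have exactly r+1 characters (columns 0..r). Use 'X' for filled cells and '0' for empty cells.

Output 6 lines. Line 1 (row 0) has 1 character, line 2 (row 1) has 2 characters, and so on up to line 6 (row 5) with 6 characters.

r0=0: X
r1=1: XX
r2=10: X0X
r3=11: XXXX
r4=100: X000X
r5=101: XX00XX

Answer: X
XX
X0X
XXXX
X000X
XX00XX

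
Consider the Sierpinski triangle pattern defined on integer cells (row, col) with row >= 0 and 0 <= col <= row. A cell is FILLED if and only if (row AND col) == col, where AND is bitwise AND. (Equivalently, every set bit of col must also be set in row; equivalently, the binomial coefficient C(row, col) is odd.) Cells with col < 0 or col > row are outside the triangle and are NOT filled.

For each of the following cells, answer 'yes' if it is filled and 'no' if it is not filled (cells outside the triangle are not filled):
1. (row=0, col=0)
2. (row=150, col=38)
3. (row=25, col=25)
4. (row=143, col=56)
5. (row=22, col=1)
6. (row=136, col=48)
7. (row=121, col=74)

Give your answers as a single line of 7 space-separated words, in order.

(0,0): row=0b0, col=0b0, row AND col = 0b0 = 0; 0 == 0 -> filled
(150,38): row=0b10010110, col=0b100110, row AND col = 0b110 = 6; 6 != 38 -> empty
(25,25): row=0b11001, col=0b11001, row AND col = 0b11001 = 25; 25 == 25 -> filled
(143,56): row=0b10001111, col=0b111000, row AND col = 0b1000 = 8; 8 != 56 -> empty
(22,1): row=0b10110, col=0b1, row AND col = 0b0 = 0; 0 != 1 -> empty
(136,48): row=0b10001000, col=0b110000, row AND col = 0b0 = 0; 0 != 48 -> empty
(121,74): row=0b1111001, col=0b1001010, row AND col = 0b1001000 = 72; 72 != 74 -> empty

Answer: yes no yes no no no no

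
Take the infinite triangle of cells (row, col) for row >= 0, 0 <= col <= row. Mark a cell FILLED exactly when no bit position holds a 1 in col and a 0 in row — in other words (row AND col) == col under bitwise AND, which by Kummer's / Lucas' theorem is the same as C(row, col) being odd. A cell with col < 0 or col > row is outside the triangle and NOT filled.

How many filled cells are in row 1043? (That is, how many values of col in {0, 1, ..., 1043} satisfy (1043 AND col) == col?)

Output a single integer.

Answer: 16

Derivation:
1043 in binary = 10000010011
popcount(1043) = number of 1-bits in 10000010011 = 4
A col c satisfies (1043 AND c) == c iff every set bit of c is also set in 1043; each of the 4 set bits of 1043 can independently be on or off in c.
count = 2^4 = 16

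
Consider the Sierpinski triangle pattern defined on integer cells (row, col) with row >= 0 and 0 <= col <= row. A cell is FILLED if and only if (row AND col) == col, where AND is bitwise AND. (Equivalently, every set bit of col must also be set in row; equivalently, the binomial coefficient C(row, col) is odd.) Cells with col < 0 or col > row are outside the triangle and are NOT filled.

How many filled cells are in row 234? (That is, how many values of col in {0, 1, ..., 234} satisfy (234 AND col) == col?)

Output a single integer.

234 in binary = 11101010
popcount(234) = number of 1-bits in 11101010 = 5
A col c satisfies (234 AND c) == c iff every set bit of c is also set in 234; each of the 5 set bits of 234 can independently be on or off in c.
count = 2^5 = 32

Answer: 32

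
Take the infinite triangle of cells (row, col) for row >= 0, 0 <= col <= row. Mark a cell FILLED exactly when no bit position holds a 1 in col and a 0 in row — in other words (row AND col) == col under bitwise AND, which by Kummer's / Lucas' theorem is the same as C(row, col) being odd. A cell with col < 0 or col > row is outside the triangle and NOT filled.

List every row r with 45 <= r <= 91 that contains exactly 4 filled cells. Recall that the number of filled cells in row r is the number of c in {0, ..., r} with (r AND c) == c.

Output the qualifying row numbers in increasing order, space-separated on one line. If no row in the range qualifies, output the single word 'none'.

Row r has 2^popcount(r) filled cells, so we need popcount(r) = log2(4) = 2.
Scan r = 45..91 and keep those with exactly 2 one-bits:
r=45=101101 popcount=4 -> skip
r=46=101110 popcount=4 -> skip
r=47=101111 popcount=5 -> skip
r=48=110000 popcount=2 -> KEEP
r=49=110001 popcount=3 -> skip
r=50=110010 popcount=3 -> skip
r=51=110011 popcount=4 -> skip
r=52=110100 popcount=3 -> skip
r=53=110101 popcount=4 -> skip
r=54=110110 popcount=4 -> skip
r=55=110111 popcount=5 -> skip
r=56=111000 popcount=3 -> skip
r=57=111001 popcount=4 -> skip
r=58=111010 popcount=4 -> skip
r=59=111011 popcount=5 -> skip
r=60=111100 popcount=4 -> skip
r=61=111101 popcount=5 -> skip
r=62=111110 popcount=5 -> skip
r=63=111111 popcount=6 -> skip
r=64=1000000 popcount=1 -> skip
r=65=1000001 popcount=2 -> KEEP
r=66=1000010 popcount=2 -> KEEP
r=67=1000011 popcount=3 -> skip
r=68=1000100 popcount=2 -> KEEP
r=69=1000101 popcount=3 -> skip
r=70=1000110 popcount=3 -> skip
r=71=1000111 popcount=4 -> skip
r=72=1001000 popcount=2 -> KEEP
r=73=1001001 popcount=3 -> skip
r=74=1001010 popcount=3 -> skip
r=75=1001011 popcount=4 -> skip
r=76=1001100 popcount=3 -> skip
r=77=1001101 popcount=4 -> skip
r=78=1001110 popcount=4 -> skip
r=79=1001111 popcount=5 -> skip
r=80=1010000 popcount=2 -> KEEP
r=81=1010001 popcount=3 -> skip
r=82=1010010 popcount=3 -> skip
r=83=1010011 popcount=4 -> skip
r=84=1010100 popcount=3 -> skip
r=85=1010101 popcount=4 -> skip
r=86=1010110 popcount=4 -> skip
r=87=1010111 popcount=5 -> skip
r=88=1011000 popcount=3 -> skip
r=89=1011001 popcount=4 -> skip
r=90=1011010 popcount=4 -> skip
r=91=1011011 popcount=5 -> skip
Kept rows: 48 65 66 68 72 80

Answer: 48 65 66 68 72 80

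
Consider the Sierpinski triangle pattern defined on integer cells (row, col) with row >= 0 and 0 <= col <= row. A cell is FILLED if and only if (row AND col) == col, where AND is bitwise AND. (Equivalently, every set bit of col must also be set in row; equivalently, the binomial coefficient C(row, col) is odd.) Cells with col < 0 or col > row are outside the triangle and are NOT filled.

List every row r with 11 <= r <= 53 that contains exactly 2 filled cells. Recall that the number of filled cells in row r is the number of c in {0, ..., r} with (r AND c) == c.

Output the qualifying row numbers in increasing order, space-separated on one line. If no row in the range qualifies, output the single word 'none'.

Answer: 16 32

Derivation:
Row r has 2^popcount(r) filled cells, so we need popcount(r) = log2(2) = 1.
Scan r = 11..53 and keep those with exactly 1 one-bits:
r=11=1011 popcount=3 -> skip
r=12=1100 popcount=2 -> skip
r=13=1101 popcount=3 -> skip
r=14=1110 popcount=3 -> skip
r=15=1111 popcount=4 -> skip
r=16=10000 popcount=1 -> KEEP
r=17=10001 popcount=2 -> skip
r=18=10010 popcount=2 -> skip
r=19=10011 popcount=3 -> skip
r=20=10100 popcount=2 -> skip
r=21=10101 popcount=3 -> skip
r=22=10110 popcount=3 -> skip
r=23=10111 popcount=4 -> skip
r=24=11000 popcount=2 -> skip
r=25=11001 popcount=3 -> skip
r=26=11010 popcount=3 -> skip
r=27=11011 popcount=4 -> skip
r=28=11100 popcount=3 -> skip
r=29=11101 popcount=4 -> skip
r=30=11110 popcount=4 -> skip
r=31=11111 popcount=5 -> skip
r=32=100000 popcount=1 -> KEEP
r=33=100001 popcount=2 -> skip
r=34=100010 popcount=2 -> skip
r=35=100011 popcount=3 -> skip
r=36=100100 popcount=2 -> skip
r=37=100101 popcount=3 -> skip
r=38=100110 popcount=3 -> skip
r=39=100111 popcount=4 -> skip
r=40=101000 popcount=2 -> skip
r=41=101001 popcount=3 -> skip
r=42=101010 popcount=3 -> skip
r=43=101011 popcount=4 -> skip
r=44=101100 popcount=3 -> skip
r=45=101101 popcount=4 -> skip
r=46=101110 popcount=4 -> skip
r=47=101111 popcount=5 -> skip
r=48=110000 popcount=2 -> skip
r=49=110001 popcount=3 -> skip
r=50=110010 popcount=3 -> skip
r=51=110011 popcount=4 -> skip
r=52=110100 popcount=3 -> skip
r=53=110101 popcount=4 -> skip
Kept rows: 16 32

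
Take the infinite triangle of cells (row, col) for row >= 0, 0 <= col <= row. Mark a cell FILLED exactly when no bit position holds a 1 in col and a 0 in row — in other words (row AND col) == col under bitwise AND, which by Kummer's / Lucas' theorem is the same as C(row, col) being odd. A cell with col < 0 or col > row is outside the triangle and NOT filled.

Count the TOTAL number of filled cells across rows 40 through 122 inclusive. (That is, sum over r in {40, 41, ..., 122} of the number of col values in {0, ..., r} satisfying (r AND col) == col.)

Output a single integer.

Answer: 1538

Derivation:
r40=101000 pc2: +4 =4
r41=101001 pc3: +8 =12
r42=101010 pc3: +8 =20
r43=101011 pc4: +16 =36
r44=101100 pc3: +8 =44
r45=101101 pc4: +16 =60
r46=101110 pc4: +16 =76
r47=101111 pc5: +32 =108
r48=110000 pc2: +4 =112
r49=110001 pc3: +8 =120
r50=110010 pc3: +8 =128
r51=110011 pc4: +16 =144
r52=110100 pc3: +8 =152
r53=110101 pc4: +16 =168
r54=110110 pc4: +16 =184
r55=110111 pc5: +32 =216
r56=111000 pc3: +8 =224
r57=111001 pc4: +16 =240
r58=111010 pc4: +16 =256
r59=111011 pc5: +32 =288
r60=111100 pc4: +16 =304
r61=111101 pc5: +32 =336
r62=111110 pc5: +32 =368
r63=111111 pc6: +64 =432
r64=1000000 pc1: +2 =434
r65=1000001 pc2: +4 =438
r66=1000010 pc2: +4 =442
r67=1000011 pc3: +8 =450
r68=1000100 pc2: +4 =454
r69=1000101 pc3: +8 =462
r70=1000110 pc3: +8 =470
r71=1000111 pc4: +16 =486
r72=1001000 pc2: +4 =490
r73=1001001 pc3: +8 =498
r74=1001010 pc3: +8 =506
r75=1001011 pc4: +16 =522
r76=1001100 pc3: +8 =530
r77=1001101 pc4: +16 =546
r78=1001110 pc4: +16 =562
r79=1001111 pc5: +32 =594
r80=1010000 pc2: +4 =598
r81=1010001 pc3: +8 =606
r82=1010010 pc3: +8 =614
r83=1010011 pc4: +16 =630
r84=1010100 pc3: +8 =638
r85=1010101 pc4: +16 =654
r86=1010110 pc4: +16 =670
r87=1010111 pc5: +32 =702
r88=1011000 pc3: +8 =710
r89=1011001 pc4: +16 =726
r90=1011010 pc4: +16 =742
r91=1011011 pc5: +32 =774
r92=1011100 pc4: +16 =790
r93=1011101 pc5: +32 =822
r94=1011110 pc5: +32 =854
r95=1011111 pc6: +64 =918
r96=1100000 pc2: +4 =922
r97=1100001 pc3: +8 =930
r98=1100010 pc3: +8 =938
r99=1100011 pc4: +16 =954
r100=1100100 pc3: +8 =962
r101=1100101 pc4: +16 =978
r102=1100110 pc4: +16 =994
r103=1100111 pc5: +32 =1026
r104=1101000 pc3: +8 =1034
r105=1101001 pc4: +16 =1050
r106=1101010 pc4: +16 =1066
r107=1101011 pc5: +32 =1098
r108=1101100 pc4: +16 =1114
r109=1101101 pc5: +32 =1146
r110=1101110 pc5: +32 =1178
r111=1101111 pc6: +64 =1242
r112=1110000 pc3: +8 =1250
r113=1110001 pc4: +16 =1266
r114=1110010 pc4: +16 =1282
r115=1110011 pc5: +32 =1314
r116=1110100 pc4: +16 =1330
r117=1110101 pc5: +32 =1362
r118=1110110 pc5: +32 =1394
r119=1110111 pc6: +64 =1458
r120=1111000 pc4: +16 =1474
r121=1111001 pc5: +32 =1506
r122=1111010 pc5: +32 =1538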